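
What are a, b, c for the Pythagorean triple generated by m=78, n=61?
(2363, 9516, 9805)

Euclid's formula: a = m² - n², b = 2mn, c = m² + n²
m = 78, n = 61
a = 78² - 61² = 6084 - 3721 = 2363
b = 2 × 78 × 61 = 9516
c = 78² + 61² = 6084 + 3721 = 9805
Verification: 2363² + 9516² = 5583769 + 90554256 = 96138025 = 9805² ✓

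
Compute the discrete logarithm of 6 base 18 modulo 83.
35

Baby-step giant-step with step n = ⌈√83⌉ = 10.
Baby steps 18^j mod 83 (j:value) for j=0..9: 0:1, 1:18, 2:75, 3:22, 4:64, 5:73, 6:69, 7:80, 8:29, 9:24.
Giant-step multiplier: 18^(-10) ≡ 18^(82-10) = 18^72 ≡ 44 (mod 83).
Giant steps γ_i = 6·44^i mod 83: γ_0=6, γ_1=15, γ_2=79, γ_3=73 (in table at j=5).
x = i·n + j = 3·10 + 5 = 35.
Check: 18^35 ≡ 6 (mod 83).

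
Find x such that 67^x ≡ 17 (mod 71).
7

Baby-step giant-step with step n = ⌈√71⌉ = 9.
Baby steps 67^j mod 71 (j:value) for j=0..8: 0:1, 1:67, 2:16, 3:7, 4:43, 5:41, 6:49, 7:17, 8:3.
h = 17 is already in the table at j=7, so x = 7.
Check: 67^7 ≡ 17 (mod 71).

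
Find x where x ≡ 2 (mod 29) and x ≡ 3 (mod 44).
1191

Using Chinese Remainder Theorem:
M = 29 × 44 = 1276
M1 = 44, M2 = 29
y1 = 44^(-1) mod 29 = 2
y2 = 29^(-1) mod 44 = 41
x = (2×44×2 + 3×29×41) mod 1276 = 1191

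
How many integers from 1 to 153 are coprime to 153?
96

153 = 3^2 × 17
φ(n) = n × ∏(1 - 1/p) for each prime p dividing n
φ(153) = 153 × (1 - 1/3) × (1 - 1/17) = 96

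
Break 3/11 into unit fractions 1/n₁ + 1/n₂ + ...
1/4 + 1/44

Greedy algorithm:
3/11: ceiling(11/3) = 4, use 1/4
1/44: ceiling(44/1) = 44, use 1/44
Result: 3/11 = 1/4 + 1/44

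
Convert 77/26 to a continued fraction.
[2; 1, 25]

Euclidean algorithm steps:
77 = 2 × 26 + 25
26 = 1 × 25 + 1
25 = 25 × 1 + 0
Continued fraction: [2; 1, 25]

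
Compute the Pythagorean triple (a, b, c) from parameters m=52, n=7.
(2655, 728, 2753)

Euclid's formula: a = m² - n², b = 2mn, c = m² + n²
m = 52, n = 7
a = 52² - 7² = 2704 - 49 = 2655
b = 2 × 52 × 7 = 728
c = 52² + 7² = 2704 + 49 = 2753
Verification: 2655² + 728² = 7049025 + 529984 = 7579009 = 2753² ✓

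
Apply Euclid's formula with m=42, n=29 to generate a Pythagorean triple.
(923, 2436, 2605)

Euclid's formula: a = m² - n², b = 2mn, c = m² + n²
m = 42, n = 29
a = 42² - 29² = 1764 - 841 = 923
b = 2 × 42 × 29 = 2436
c = 42² + 29² = 1764 + 841 = 2605
Verification: 923² + 2436² = 851929 + 5934096 = 6786025 = 2605² ✓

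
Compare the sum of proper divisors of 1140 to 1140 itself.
abundant

Proper divisors of 1140: sum = 1 + 2 + 3 + 4 + 5 + 6 + 10 + 12 + ... + 228 + 285 + 380 + 570 (23 divisors) = 2220
Since 2220 > 1140, 1140 is abundant.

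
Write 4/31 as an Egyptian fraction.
1/8 + 1/248

Greedy algorithm:
4/31: ceiling(31/4) = 8, use 1/8
1/248: ceiling(248/1) = 248, use 1/248
Result: 4/31 = 1/8 + 1/248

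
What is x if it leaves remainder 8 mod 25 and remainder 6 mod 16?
358

Using Chinese Remainder Theorem:
M = 25 × 16 = 400
M1 = 16, M2 = 25
y1 = 16^(-1) mod 25 = 11
y2 = 25^(-1) mod 16 = 9
x = (8×16×11 + 6×25×9) mod 400 = 358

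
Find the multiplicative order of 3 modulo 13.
3

13 is prime, so ord(3) divides φ(13) = 12.
Divisors of 12: 1, 2, 3, 4, 6, 12.
Repeated squaring: 3^1 ≡ 3, 3^2 ≡ 9, 3^4 ≡ 3, 3^8 ≡ 9 (mod 13).
Test 3^d mod 13 for each divisor d in increasing order:
3^1 ≡ 3
3^2 ≡ 9
3^3 = 3^2·3^1 ≡ 1  ← first divisor giving 1
The order is 3.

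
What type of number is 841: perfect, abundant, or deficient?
deficient

Proper divisors of 841: sum = 1 + 29 = 30
Since 30 < 841, 841 is deficient.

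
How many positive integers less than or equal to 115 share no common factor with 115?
88

115 = 5 × 23
φ(n) = n × ∏(1 - 1/p) for each prime p dividing n
φ(115) = 115 × (1 - 1/5) × (1 - 1/23) = 88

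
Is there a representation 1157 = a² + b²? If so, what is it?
1² + 34² (a=1, b=34)

Factorization: 1157 = 13 × 89
By Fermat: n is sum of two squares iff every prime p ≡ 3 (mod 4) appears to even power.
All primes ≡ 3 (mod 4) appear to even power.
Search a = 0, 1, 2, … for 1157 - a² a perfect square: first hit at a = 1: 1157 - 1 = 1156 = 34².
1157 = 1² + 34² = 1 + 1156 ✓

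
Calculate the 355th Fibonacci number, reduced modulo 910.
905

Matrix identity: Q^n = [[F_(n+1), F_n], [F_n, F_(n-1)]] with Q = [[1,1],[1,0]].
n = 355 = 101100011₂. Square-and-multiply, entries mod 910:
Q^1 = [[1,1],[1,0]]
Q^2 = (Q^1)² = [[2,1],[1,1]]
Q^5 = (Q^2)²·Q = [[8,5],[5,3]]
Q^11 = (Q^5)²·Q = [[144,89],[89,55]]
Q^22 = (Q^11)² = [[447,421],[421,26]]
Q^44 = (Q^22)² = [[310,753],[753,467]]
Q^88 = (Q^44)² = [[629,861],[861,678]]
Q^177 = (Q^88)²·Q = [[29,372],[372,567]]
Q^355 = (Q^177)²·Q = [[577,905],[905,582]]
F_355 mod 910 = Q^355[0][1] = 905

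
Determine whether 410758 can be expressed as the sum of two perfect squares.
Not possible

Factorization: 410758 = 2 × 59^3
By Fermat: n is sum of two squares iff every prime p ≡ 3 (mod 4) appears to even power.
Prime(s) ≡ 3 (mod 4) with odd exponent: [(59, 3)]
Therefore 410758 cannot be expressed as a² + b².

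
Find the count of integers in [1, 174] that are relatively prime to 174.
56

174 = 2 × 3 × 29
φ(n) = n × ∏(1 - 1/p) for each prime p dividing n
φ(174) = 174 × (1 - 1/2) × (1 - 1/3) × (1 - 1/29) = 56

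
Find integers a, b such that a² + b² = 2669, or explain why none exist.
13² + 50² (a=13, b=50)

Factorization: 2669 = 17 × 157
By Fermat: n is sum of two squares iff every prime p ≡ 3 (mod 4) appears to even power.
All primes ≡ 3 (mod 4) appear to even power.
Search a = 0, 1, 2, … for 2669 - a² a perfect square: first hit at a = 13: 2669 - 169 = 2500 = 50².
2669 = 13² + 50² = 169 + 2500 ✓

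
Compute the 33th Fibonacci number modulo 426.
280

Matrix identity: Q^n = [[F_(n+1), F_n], [F_n, F_(n-1)]] with Q = [[1,1],[1,0]].
n = 33 = 100001₂. Square-and-multiply, entries mod 426:
Q^1 = [[1,1],[1,0]]
Q^2 = (Q^1)² = [[2,1],[1,1]]
Q^4 = (Q^2)² = [[5,3],[3,2]]
Q^8 = (Q^4)² = [[34,21],[21,13]]
Q^16 = (Q^8)² = [[319,135],[135,184]]
Q^33 = (Q^16)²·Q = [[25,280],[280,171]]
F_33 mod 426 = Q^33[0][1] = 280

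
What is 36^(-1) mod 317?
273

gcd(36, 317) = 1, so the inverse exists.
Extended Euclidean algorithm on (317, 36):
317 = 8 × 36 + 29  ⟹  29 = (1)·317 + (-8)·36
36 = 1 × 29 + 7  ⟹  7 = (-1)·317 + (9)·36
29 = 4 × 7 + 1  ⟹  1 = (5)·317 + (-44)·36
So (-44)·36 ≡ 1 (mod 317), i.e. 36^(-1) ≡ -44 ≡ 273 (mod 317).
Check: 36 × 273 = 9828 ≡ 1 (mod 317)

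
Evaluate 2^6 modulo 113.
64

Repeated squaring. Binary of 6 = 110.
2^1 ≡ 2 (mod 113); 2^2 ≡ 4 (mod 113); 2^4 ≡ 16 (mod 113)
2^6 = 2^2 × 2^4 ≡ 64 (mod 113)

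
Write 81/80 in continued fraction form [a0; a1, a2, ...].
[1; 80]

Euclidean algorithm steps:
81 = 1 × 80 + 1
80 = 80 × 1 + 0
Continued fraction: [1; 80]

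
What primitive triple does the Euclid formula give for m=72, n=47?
(2975, 6768, 7393)

Euclid's formula: a = m² - n², b = 2mn, c = m² + n²
m = 72, n = 47
a = 72² - 47² = 5184 - 2209 = 2975
b = 2 × 72 × 47 = 6768
c = 72² + 47² = 5184 + 2209 = 7393
Verification: 2975² + 6768² = 8850625 + 45805824 = 54656449 = 7393² ✓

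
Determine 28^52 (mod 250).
216

Repeated squaring. Binary of 52 = 110100.
28^1 ≡ 28 (mod 250); 28^2 ≡ 34 (mod 250); 28^4 ≡ 156 (mod 250); 28^8 ≡ 86 (mod 250); 28^16 ≡ 146 (mod 250); 28^32 ≡ 66 (mod 250)
28^52 = 28^4 × 28^16 × 28^32 ≡ 216 (mod 250)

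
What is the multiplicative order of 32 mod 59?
58

59 is prime, so ord(32) divides φ(59) = 58.
Divisors of 58: 1, 2, 29, 58.
Repeated squaring: 32^1 ≡ 32, 32^2 ≡ 21, 32^4 ≡ 28, 32^8 ≡ 17, 32^16 ≡ 53, 32^32 ≡ 36 (mod 59).
Test 32^d mod 59 for each divisor d in increasing order:
32^1 ≡ 32
32^2 ≡ 21
32^29 = 32^16·32^8·32^4·32^1 ≡ 58
32^58 = 32^32·32^16·32^8·32^2 ≡ 1  ← first divisor giving 1
The order is 58.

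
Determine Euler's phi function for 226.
112

226 = 2 × 113
φ(n) = n × ∏(1 - 1/p) for each prime p dividing n
φ(226) = 226 × (1 - 1/2) × (1 - 1/113) = 112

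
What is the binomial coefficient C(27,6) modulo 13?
0

Using Lucas' theorem:
Write n=27 and k=6 in base 13:
n in base 13: [2, 1]
k in base 13: [0, 6]
C(27,6) mod 13 = ∏ C(n_i, k_i) mod 13
Digit binomials (mod 13): C(2,0) = 1; C(1,6) = 0 (k_i > n_i)
Product: 1 × 0 = 0 ≡ 0 (mod 13)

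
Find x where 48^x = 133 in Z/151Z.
37

Baby-step giant-step with step n = ⌈√151⌉ = 13.
Baby steps 48^j mod 151 (j:value) for j=0..12: 0:1, 1:48, 2:39, 3:60, 4:11, 5:75, 6:127, 7:56, 8:121, 9:70, 10:38, 11:12, 12:123.
Giant-step multiplier: 48^(-13) ≡ 48^(150-13) = 48^137 ≡ 141 (mod 151).
Giant steps γ_i = 133·141^i mod 151: γ_0=133, γ_1=29, γ_2=12 (in table at j=11).
x = i·n + j = 2·13 + 11 = 37.
Check: 48^37 ≡ 133 (mod 151).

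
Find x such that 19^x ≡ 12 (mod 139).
55

Baby-step giant-step with step n = ⌈√139⌉ = 12.
Baby steps 19^j mod 139 (j:value) for j=0..11: 0:1, 1:19, 2:83, 3:48, 4:78, 5:92, 6:80, 7:130, 8:107, 9:87, 10:124, 11:132.
Giant-step multiplier: 19^(-12) ≡ 19^(138-12) = 19^126 ≡ 116 (mod 139).
Giant steps γ_i = 12·116^i mod 139: γ_0=12, γ_1=2, γ_2=93, γ_3=85, γ_4=130 (in table at j=7).
x = i·n + j = 4·12 + 7 = 55.
Check: 19^55 ≡ 12 (mod 139).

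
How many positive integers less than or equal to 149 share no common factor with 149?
148

149 = 149
φ(n) = n × ∏(1 - 1/p) for each prime p dividing n
φ(149) = 149 × (1 - 1/149) = 148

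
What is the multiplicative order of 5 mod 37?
36

37 is prime, so ord(5) divides φ(37) = 36.
Divisors of 36: 1, 2, 3, 4, 6, 9, 12, 18, 36.
Repeated squaring: 5^1 ≡ 5, 5^2 ≡ 25, 5^4 ≡ 33, 5^8 ≡ 16, 5^16 ≡ 34, 5^32 ≡ 9 (mod 37).
Test 5^d mod 37 for each divisor d in increasing order:
5^1 ≡ 5
5^2 ≡ 25
5^3 = 5^2·5^1 ≡ 14
5^4 ≡ 33
5^6 = 5^4·5^2 ≡ 11
5^9 = 5^8·5^1 ≡ 6
5^12 = 5^8·5^4 ≡ 10
5^18 = 5^16·5^2 ≡ 36
5^36 = 5^32·5^4 ≡ 1  ← first divisor giving 1
The order is 36.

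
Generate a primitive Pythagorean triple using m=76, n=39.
(4255, 5928, 7297)

Euclid's formula: a = m² - n², b = 2mn, c = m² + n²
m = 76, n = 39
a = 76² - 39² = 5776 - 1521 = 4255
b = 2 × 76 × 39 = 5928
c = 76² + 39² = 5776 + 1521 = 7297
Verification: 4255² + 5928² = 18105025 + 35141184 = 53246209 = 7297² ✓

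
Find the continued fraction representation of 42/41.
[1; 41]

Euclidean algorithm steps:
42 = 1 × 41 + 1
41 = 41 × 1 + 0
Continued fraction: [1; 41]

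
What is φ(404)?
200

404 = 2^2 × 101
φ(n) = n × ∏(1 - 1/p) for each prime p dividing n
φ(404) = 404 × (1 - 1/2) × (1 - 1/101) = 200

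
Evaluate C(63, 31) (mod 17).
0

Using Lucas' theorem:
Write n=63 and k=31 in base 17:
n in base 17: [3, 12]
k in base 17: [1, 14]
C(63,31) mod 17 = ∏ C(n_i, k_i) mod 17
Digit binomials (mod 17): C(3,1) = 3; C(12,14) = 0 (k_i > n_i)
Product: 3 × 0 = 0 ≡ 0 (mod 17)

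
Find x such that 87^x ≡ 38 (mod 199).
19

Baby-step giant-step with step n = ⌈√199⌉ = 15.
Baby steps 87^j mod 199 (j:value) for j=0..14: 0:1, 1:87, 2:7, 3:12, 4:49, 5:84, 6:144, 7:190, 8:13, 9:136, 10:91, 11:156, 12:40, 13:97, 14:81.
Giant-step multiplier: 87^(-15) ≡ 87^(198-15) = 87^183 ≡ 17 (mod 199).
Giant steps γ_i = 38·17^i mod 199: γ_0=38, γ_1=49 (in table at j=4).
x = i·n + j = 1·15 + 4 = 19.
Check: 87^19 ≡ 38 (mod 199).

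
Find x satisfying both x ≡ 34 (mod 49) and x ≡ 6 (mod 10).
426

Using Chinese Remainder Theorem:
M = 49 × 10 = 490
M1 = 10, M2 = 49
y1 = 10^(-1) mod 49 = 5
y2 = 49^(-1) mod 10 = 9
x = (34×10×5 + 6×49×9) mod 490 = 426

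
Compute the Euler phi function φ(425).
320

425 = 5^2 × 17
φ(n) = n × ∏(1 - 1/p) for each prime p dividing n
φ(425) = 425 × (1 - 1/5) × (1 - 1/17) = 320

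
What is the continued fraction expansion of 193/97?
[1; 1, 96]

Euclidean algorithm steps:
193 = 1 × 97 + 96
97 = 1 × 96 + 1
96 = 96 × 1 + 0
Continued fraction: [1; 1, 96]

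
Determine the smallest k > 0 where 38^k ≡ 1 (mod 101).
100

101 is prime, so ord(38) divides φ(101) = 100.
Divisors of 100: 1, 2, 4, 5, 10, 20, 25, 50, 100.
Repeated squaring: 38^1 ≡ 38, 38^2 ≡ 30, 38^4 ≡ 92, 38^8 ≡ 81, 38^16 ≡ 97, 38^32 ≡ 16, 38^64 ≡ 54 (mod 101).
Test 38^d mod 101 for each divisor d in increasing order:
38^1 ≡ 38
38^2 ≡ 30
38^4 ≡ 92
38^5 = 38^4·38^1 ≡ 62
38^10 = 38^8·38^2 ≡ 6
38^20 = 38^16·38^4 ≡ 36
38^25 = 38^16·38^8·38^1 ≡ 10
38^50 = 38^32·38^16·38^2 ≡ 100
38^100 = 38^64·38^32·38^4 ≡ 1  ← first divisor giving 1
The order is 100.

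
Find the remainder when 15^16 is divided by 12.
9

Repeated squaring. Binary of 16 = 10000.
15^1 ≡ 3 (mod 12); 15^2 ≡ 9 (mod 12); 15^4 ≡ 9 (mod 12); 15^8 ≡ 9 (mod 12); 15^16 ≡ 9 (mod 12)
15^16 = 15^16 ≡ 9 (mod 12)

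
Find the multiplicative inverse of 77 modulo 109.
17

gcd(77, 109) = 1, so the inverse exists.
Extended Euclidean algorithm on (109, 77):
109 = 1 × 77 + 32  ⟹  32 = (1)·109 + (-1)·77
77 = 2 × 32 + 13  ⟹  13 = (-2)·109 + (3)·77
32 = 2 × 13 + 6  ⟹  6 = (5)·109 + (-7)·77
13 = 2 × 6 + 1  ⟹  1 = (-12)·109 + (17)·77
So (17)·77 ≡ 1 (mod 109), i.e. 77^(-1) ≡ 17 (mod 109).
Check: 77 × 17 = 1309 ≡ 1 (mod 109)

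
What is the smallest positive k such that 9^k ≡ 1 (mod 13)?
3

13 is prime, so ord(9) divides φ(13) = 12.
Divisors of 12: 1, 2, 3, 4, 6, 12.
Repeated squaring: 9^1 ≡ 9, 9^2 ≡ 3, 9^4 ≡ 9, 9^8 ≡ 3 (mod 13).
Test 9^d mod 13 for each divisor d in increasing order:
9^1 ≡ 9
9^2 ≡ 3
9^3 = 9^2·9^1 ≡ 1  ← first divisor giving 1
The order is 3.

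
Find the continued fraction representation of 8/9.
[0; 1, 8]

Euclidean algorithm steps:
8 = 0 × 9 + 8
9 = 1 × 8 + 1
8 = 8 × 1 + 0
Continued fraction: [0; 1, 8]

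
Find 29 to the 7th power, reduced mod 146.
107

Repeated squaring. Binary of 7 = 111.
29^1 ≡ 29 (mod 146); 29^2 ≡ 111 (mod 146); 29^4 ≡ 57 (mod 146)
29^7 = 29^1 × 29^2 × 29^4 ≡ 107 (mod 146)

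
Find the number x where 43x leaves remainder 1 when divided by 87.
85

gcd(43, 87) = 1, so the inverse exists.
Extended Euclidean algorithm on (87, 43):
87 = 2 × 43 + 1  ⟹  1 = (1)·87 + (-2)·43
So (-2)·43 ≡ 1 (mod 87), i.e. 43^(-1) ≡ -2 ≡ 85 (mod 87).
Check: 43 × 85 = 3655 ≡ 1 (mod 87)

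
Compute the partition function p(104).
304801365

p(n) counts ways to write n as a sum of positive integers (order ignored).
Euler's pentagonal recurrence: p(k) = p(k-1) + p(k-2) - p(k-5) - p(k-7) + p(k-12) + p(k-15) - ... (offsets j(3j∓1)/2, signs ++--, p(0)=1, p(<0)=0).
DP table for k = 0..103: p(0)=1, p(1)=1, p(2)=2, p(3)=3, p(4)=5, p(5)=7, p(6)=11, p(7)=15, p(8)=22, p(9)=30, p(10)=42, p(11)=56, p(12)=77, p(13)=101, p(14)=135, p(15)=176, p(16)=231, p(17)=297, p(18)=385, p(19)=490, p(20)=627, p(21)=792, p(22)=1002, p(23)=1255, p(24)=1575, p(25)=1958, p(26)=2436, p(27)=3010, p(28)=3718, p(29)=4565, p(30)=5604, p(31)=6842, p(32)=8349, p(33)=10143, p(34)=12310, p(35)=14883, p(36)=17977, p(37)=21637, p(38)=26015, p(39)=31185, p(40)=37338, p(41)=44583, p(42)=53174, p(43)=63261, p(44)=75175, p(45)=89134, p(46)=105558, p(47)=124754, p(48)=147273, p(49)=173525, p(50)=204226, p(51)=239943, p(52)=281589, p(53)=329931, p(54)=386155, p(55)=451276, p(56)=526823, p(57)=614154, p(58)=715220, p(59)=831820, p(60)=966467, p(61)=1121505, p(62)=1300156, p(63)=1505499, p(64)=1741630, p(65)=2012558, p(66)=2323520, p(67)=2679689, p(68)=3087735, p(69)=3554345, p(70)=4087968, p(71)=4697205, p(72)=5392783, p(73)=6185689, p(74)=7089500, p(75)=8118264, p(76)=9289091, p(77)=10619863, p(78)=12132164, p(79)=13848650, p(80)=15796476, p(81)=18004327, p(82)=20506255, p(83)=23338469, p(84)=26543660, p(85)=30167357, p(86)=34262962, p(87)=38887673, p(88)=44108109, p(89)=49995925, p(90)=56634173, p(91)=64112359, p(92)=72533807, p(93)=82010177, p(94)=92669720, p(95)=104651419, p(96)=118114304, p(97)=133230930, p(98)=150198136, p(99)=169229875, p(100)=190569292, p(101)=214481126, p(102)=241265379, p(103)=271248950.
Final step: p(104) = p(103) + p(102) - p(99) - p(97) + p(92) + p(89) - p(82) - p(78) + p(69) + p(64) - p(53) - p(47) + p(34) + p(27) - p(12) - p(4)
= 271248950 + 241265379 - 169229875 - 133230930 + 72533807 + 49995925 - 20506255 - 12132164 + 3554345 + 1741630 - 329931 - 124754 + 12310 + 3010 - 77 - 5
= 304801365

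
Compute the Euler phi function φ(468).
144

468 = 2^2 × 3^2 × 13
φ(n) = n × ∏(1 - 1/p) for each prime p dividing n
φ(468) = 468 × (1 - 1/2) × (1 - 1/3) × (1 - 1/13) = 144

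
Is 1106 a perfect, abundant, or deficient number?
deficient

Proper divisors of 1106: sum = 1 + 2 + 7 + 14 + 79 + 158 + 553 = 814
Since 814 < 1106, 1106 is deficient.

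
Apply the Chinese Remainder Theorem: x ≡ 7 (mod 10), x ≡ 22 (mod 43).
237

Using Chinese Remainder Theorem:
M = 10 × 43 = 430
M1 = 43, M2 = 10
y1 = 43^(-1) mod 10 = 7
y2 = 10^(-1) mod 43 = 13
x = (7×43×7 + 22×10×13) mod 430 = 237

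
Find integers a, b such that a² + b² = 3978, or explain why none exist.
3² + 63² (a=3, b=63)

Factorization: 3978 = 2 × 3^2 × 13 × 17
By Fermat: n is sum of two squares iff every prime p ≡ 3 (mod 4) appears to even power.
All primes ≡ 3 (mod 4) appear to even power.
Search a = 0, 1, 2, … for 3978 - a² a perfect square: first hit at a = 3: 3978 - 9 = 3969 = 63².
3978 = 3² + 63² = 9 + 3969 ✓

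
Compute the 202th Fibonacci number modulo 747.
289

Matrix identity: Q^n = [[F_(n+1), F_n], [F_n, F_(n-1)]] with Q = [[1,1],[1,0]].
n = 202 = 11001010₂. Square-and-multiply, entries mod 747:
Q^1 = [[1,1],[1,0]]
Q^3 = (Q^1)²·Q = [[3,2],[2,1]]
Q^6 = (Q^3)² = [[13,8],[8,5]]
Q^12 = (Q^6)² = [[233,144],[144,89]]
Q^25 = (Q^12)²·Q = [[379,325],[325,54]]
Q^50 = (Q^25)² = [[515,289],[289,226]]
Q^101 = (Q^50)²·Q = [[404,644],[644,507]]
Q^202 = (Q^101)² = [[521,289],[289,232]]
F_202 mod 747 = Q^202[0][1] = 289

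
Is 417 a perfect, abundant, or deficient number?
deficient

Proper divisors of 417: sum = 1 + 3 + 139 = 143
Since 143 < 417, 417 is deficient.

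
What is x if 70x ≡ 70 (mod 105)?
x ≡ 1 (mod 3)

gcd(70, 105) = 35, which divides 70, so solutions exist.
Divide through by 35: 2x ≡ 2 (mod 3).
Find 2^(-1) mod 3 by the extended Euclidean algorithm:
3 = 1 × 2 + 1  ⟹  1 = (1)·3 + (-1)·2
So (-1)·2 ≡ 1 (mod 3), i.e. 2^(-1) ≡ -1 ≡ 2 (mod 3).
x ≡ 2 × 2 = 4 ≡ 1 (mod 3).
Check: 70 × 1 = 70 ≡ 70 (mod 105).
x ≡ 1 (mod 3), giving 35 solutions mod 105.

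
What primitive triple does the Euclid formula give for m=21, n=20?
(41, 840, 841)

Euclid's formula: a = m² - n², b = 2mn, c = m² + n²
m = 21, n = 20
a = 21² - 20² = 441 - 400 = 41
b = 2 × 21 × 20 = 840
c = 21² + 20² = 441 + 400 = 841
Verification: 41² + 840² = 1681 + 705600 = 707281 = 841² ✓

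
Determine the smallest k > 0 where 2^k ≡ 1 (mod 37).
36

37 is prime, so ord(2) divides φ(37) = 36.
Divisors of 36: 1, 2, 3, 4, 6, 9, 12, 18, 36.
Repeated squaring: 2^1 ≡ 2, 2^2 ≡ 4, 2^4 ≡ 16, 2^8 ≡ 34, 2^16 ≡ 9, 2^32 ≡ 7 (mod 37).
Test 2^d mod 37 for each divisor d in increasing order:
2^1 ≡ 2
2^2 ≡ 4
2^3 = 2^2·2^1 ≡ 8
2^4 ≡ 16
2^6 = 2^4·2^2 ≡ 27
2^9 = 2^8·2^1 ≡ 31
2^12 = 2^8·2^4 ≡ 26
2^18 = 2^16·2^2 ≡ 36
2^36 = 2^32·2^4 ≡ 1  ← first divisor giving 1
The order is 36.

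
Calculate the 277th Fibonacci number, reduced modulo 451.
2

Matrix identity: Q^n = [[F_(n+1), F_n], [F_n, F_(n-1)]] with Q = [[1,1],[1,0]].
n = 277 = 100010101₂. Square-and-multiply, entries mod 451:
Q^1 = [[1,1],[1,0]]
Q^2 = (Q^1)² = [[2,1],[1,1]]
Q^4 = (Q^2)² = [[5,3],[3,2]]
Q^8 = (Q^4)² = [[34,21],[21,13]]
Q^17 = (Q^8)²·Q = [[329,244],[244,85]]
Q^34 = (Q^17)² = [[5,443],[443,13]]
Q^69 = (Q^34)²·Q = [[396,89],[89,307]]
Q^138 = (Q^69)² = [[122,329],[329,244]]
Q^277 = (Q^138)²·Q = [[450,2],[2,448]]
F_277 mod 451 = Q^277[0][1] = 2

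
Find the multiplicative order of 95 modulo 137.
136

137 is prime, so ord(95) divides φ(137) = 136.
Divisors of 136: 1, 2, 4, 8, 17, 34, 68, 136.
Repeated squaring: 95^1 ≡ 95, 95^2 ≡ 120, 95^4 ≡ 15, 95^8 ≡ 88, 95^16 ≡ 72, 95^32 ≡ 115, 95^64 ≡ 73, 95^128 ≡ 123 (mod 137).
Test 95^d mod 137 for each divisor d in increasing order:
95^1 ≡ 95
95^2 ≡ 120
95^4 ≡ 15
95^8 ≡ 88
95^17 = 95^16·95^1 ≡ 127
95^34 = 95^32·95^2 ≡ 100
95^68 = 95^64·95^4 ≡ 136
95^136 = 95^128·95^8 ≡ 1  ← first divisor giving 1
The order is 136.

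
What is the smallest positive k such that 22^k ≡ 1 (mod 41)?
40

41 is prime, so ord(22) divides φ(41) = 40.
Divisors of 40: 1, 2, 4, 5, 8, 10, 20, 40.
Repeated squaring: 22^1 ≡ 22, 22^2 ≡ 33, 22^4 ≡ 23, 22^8 ≡ 37, 22^16 ≡ 16, 22^32 ≡ 10 (mod 41).
Test 22^d mod 41 for each divisor d in increasing order:
22^1 ≡ 22
22^2 ≡ 33
22^4 ≡ 23
22^5 = 22^4·22^1 ≡ 14
22^8 ≡ 37
22^10 = 22^8·22^2 ≡ 32
22^20 = 22^16·22^4 ≡ 40
22^40 = 22^32·22^8 ≡ 1  ← first divisor giving 1
The order is 40.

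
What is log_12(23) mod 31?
3

Baby-step giant-step with step n = ⌈√31⌉ = 6.
Baby steps 12^j mod 31 (j:value) for j=0..5: 0:1, 1:12, 2:20, 3:23, 4:28, 5:26.
h = 23 is already in the table at j=3, so x = 3.
Check: 12^3 ≡ 23 (mod 31).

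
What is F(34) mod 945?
757

Matrix identity: Q^n = [[F_(n+1), F_n], [F_n, F_(n-1)]] with Q = [[1,1],[1,0]].
n = 34 = 100010₂. Square-and-multiply, entries mod 945:
Q^1 = [[1,1],[1,0]]
Q^2 = (Q^1)² = [[2,1],[1,1]]
Q^4 = (Q^2)² = [[5,3],[3,2]]
Q^8 = (Q^4)² = [[34,21],[21,13]]
Q^17 = (Q^8)²·Q = [[694,652],[652,42]]
Q^34 = (Q^17)² = [[485,757],[757,673]]
F_34 mod 945 = Q^34[0][1] = 757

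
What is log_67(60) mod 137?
80

Baby-step giant-step with step n = ⌈√137⌉ = 12.
Baby steps 67^j mod 137 (j:value) for j=0..11: 0:1, 1:67, 2:105, 3:48, 4:65, 5:108, 6:112, 7:106, 8:115, 9:33, 10:19, 11:40.
Giant-step multiplier: 67^(-12) ≡ 67^(136-12) = 67^124 ≡ 121 (mod 137).
Giant steps γ_i = 60·121^i mod 137: γ_0=60, γ_1=136, γ_2=16, γ_3=18, γ_4=123, γ_5=87, γ_6=115 (in table at j=8).
x = i·n + j = 6·12 + 8 = 80.
Check: 67^80 ≡ 60 (mod 137).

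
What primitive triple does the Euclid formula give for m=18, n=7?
(275, 252, 373)

Euclid's formula: a = m² - n², b = 2mn, c = m² + n²
m = 18, n = 7
a = 18² - 7² = 324 - 49 = 275
b = 2 × 18 × 7 = 252
c = 18² + 7² = 324 + 49 = 373
Verification: 275² + 252² = 75625 + 63504 = 139129 = 373² ✓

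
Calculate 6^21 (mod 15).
6

Repeated squaring. Binary of 21 = 10101.
6^1 ≡ 6 (mod 15); 6^2 ≡ 6 (mod 15); 6^4 ≡ 6 (mod 15); 6^8 ≡ 6 (mod 15); 6^16 ≡ 6 (mod 15)
6^21 = 6^1 × 6^4 × 6^16 ≡ 6 (mod 15)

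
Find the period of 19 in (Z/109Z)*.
36

109 is prime, so ord(19) divides φ(109) = 108.
Divisors of 108: 1, 2, 3, 4, 6, 9, 12, 18, 27, 36, 54, 108.
Repeated squaring: 19^1 ≡ 19, 19^2 ≡ 34, 19^4 ≡ 66, 19^8 ≡ 105, 19^16 ≡ 16, 19^32 ≡ 38, 19^64 ≡ 27 (mod 109).
Test 19^d mod 109 for each divisor d in increasing order:
19^1 ≡ 19
19^2 ≡ 34
19^3 = 19^2·19^1 ≡ 101
19^4 ≡ 66
19^6 = 19^4·19^2 ≡ 64
19^9 = 19^8·19^1 ≡ 33
19^12 = 19^8·19^4 ≡ 63
19^18 = 19^16·19^2 ≡ 108
19^27 = 19^16·19^8·19^2·19^1 ≡ 76
19^36 = 19^32·19^4 ≡ 1  ← first divisor giving 1
The order is 36.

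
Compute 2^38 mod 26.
4

Repeated squaring. Binary of 38 = 100110.
2^1 ≡ 2 (mod 26); 2^2 ≡ 4 (mod 26); 2^4 ≡ 16 (mod 26); 2^8 ≡ 22 (mod 26); 2^16 ≡ 16 (mod 26); 2^32 ≡ 22 (mod 26)
2^38 = 2^2 × 2^4 × 2^32 ≡ 4 (mod 26)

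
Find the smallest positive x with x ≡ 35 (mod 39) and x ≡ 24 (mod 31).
737

Using Chinese Remainder Theorem:
M = 39 × 31 = 1209
M1 = 31, M2 = 39
y1 = 31^(-1) mod 39 = 34
y2 = 39^(-1) mod 31 = 4
x = (35×31×34 + 24×39×4) mod 1209 = 737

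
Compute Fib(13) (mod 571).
233

Matrix identity: Q^n = [[F_(n+1), F_n], [F_n, F_(n-1)]] with Q = [[1,1],[1,0]].
n = 13 = 1101₂. Square-and-multiply, entries mod 571:
Q^1 = [[1,1],[1,0]]
Q^3 = (Q^1)²·Q = [[3,2],[2,1]]
Q^6 = (Q^3)² = [[13,8],[8,5]]
Q^13 = (Q^6)²·Q = [[377,233],[233,144]]
F_13 mod 571 = Q^13[0][1] = 233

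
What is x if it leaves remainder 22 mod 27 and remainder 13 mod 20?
373

Using Chinese Remainder Theorem:
M = 27 × 20 = 540
M1 = 20, M2 = 27
y1 = 20^(-1) mod 27 = 23
y2 = 27^(-1) mod 20 = 3
x = (22×20×23 + 13×27×3) mod 540 = 373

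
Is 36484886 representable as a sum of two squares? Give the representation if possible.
Not possible

Factorization: 36484886 = 2 × 37 × 79^3
By Fermat: n is sum of two squares iff every prime p ≡ 3 (mod 4) appears to even power.
Prime(s) ≡ 3 (mod 4) with odd exponent: [(79, 3)]
Therefore 36484886 cannot be expressed as a² + b².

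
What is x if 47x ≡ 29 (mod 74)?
x ≡ 51 (mod 74)

gcd(47, 74) = 1, which divides 29, so solutions exist.
Find 47^(-1) mod 74 by the extended Euclidean algorithm:
74 = 1 × 47 + 27  ⟹  27 = (1)·74 + (-1)·47
47 = 1 × 27 + 20  ⟹  20 = (-1)·74 + (2)·47
27 = 1 × 20 + 7  ⟹  7 = (2)·74 + (-3)·47
20 = 2 × 7 + 6  ⟹  6 = (-5)·74 + (8)·47
7 = 1 × 6 + 1  ⟹  1 = (7)·74 + (-11)·47
So (-11)·47 ≡ 1 (mod 74), i.e. 47^(-1) ≡ -11 ≡ 63 (mod 74).
x ≡ 63 × 29 = 1827 ≡ 51 (mod 74).
Check: 47 × 51 = 2397 ≡ 29 (mod 74).
Unique solution: x ≡ 51 (mod 74)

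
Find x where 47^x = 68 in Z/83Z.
56

Baby-step giant-step with step n = ⌈√83⌉ = 10.
Baby steps 47^j mod 83 (j:value) for j=0..9: 0:1, 1:47, 2:51, 3:73, 4:28, 5:71, 6:17, 7:52, 8:37, 9:79.
Giant-step multiplier: 47^(-10) ≡ 47^(82-10) = 47^72 ≡ 49 (mod 83).
Giant steps γ_i = 68·49^i mod 83: γ_0=68, γ_1=12, γ_2=7, γ_3=11, γ_4=41, γ_5=17 (in table at j=6).
x = i·n + j = 5·10 + 6 = 56.
Check: 47^56 ≡ 68 (mod 83).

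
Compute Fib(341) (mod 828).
5

Matrix identity: Q^n = [[F_(n+1), F_n], [F_n, F_(n-1)]] with Q = [[1,1],[1,0]].
n = 341 = 101010101₂. Square-and-multiply, entries mod 828:
Q^1 = [[1,1],[1,0]]
Q^2 = (Q^1)² = [[2,1],[1,1]]
Q^5 = (Q^2)²·Q = [[8,5],[5,3]]
Q^10 = (Q^5)² = [[89,55],[55,34]]
Q^21 = (Q^10)²·Q = [[323,182],[182,141]]
Q^42 = (Q^21)² = [[5,820],[820,13]]
Q^85 = (Q^42)²·Q = [[773,89],[89,684]]
Q^170 = (Q^85)² = [[182,505],[505,505]]
Q^341 = (Q^170)²·Q = [[8,5],[5,3]]
F_341 mod 828 = Q^341[0][1] = 5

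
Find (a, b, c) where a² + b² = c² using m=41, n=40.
(81, 3280, 3281)

Euclid's formula: a = m² - n², b = 2mn, c = m² + n²
m = 41, n = 40
a = 41² - 40² = 1681 - 1600 = 81
b = 2 × 41 × 40 = 3280
c = 41² + 40² = 1681 + 1600 = 3281
Verification: 81² + 3280² = 6561 + 10758400 = 10764961 = 3281² ✓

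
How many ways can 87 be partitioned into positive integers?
38887673

p(n) counts ways to write n as a sum of positive integers (order ignored).
Euler's pentagonal recurrence: p(k) = p(k-1) + p(k-2) - p(k-5) - p(k-7) + p(k-12) + p(k-15) - ... (offsets j(3j∓1)/2, signs ++--, p(0)=1, p(<0)=0).
DP table for k = 0..86: p(0)=1, p(1)=1, p(2)=2, p(3)=3, p(4)=5, p(5)=7, p(6)=11, p(7)=15, p(8)=22, p(9)=30, p(10)=42, p(11)=56, p(12)=77, p(13)=101, p(14)=135, p(15)=176, p(16)=231, p(17)=297, p(18)=385, p(19)=490, p(20)=627, p(21)=792, p(22)=1002, p(23)=1255, p(24)=1575, p(25)=1958, p(26)=2436, p(27)=3010, p(28)=3718, p(29)=4565, p(30)=5604, p(31)=6842, p(32)=8349, p(33)=10143, p(34)=12310, p(35)=14883, p(36)=17977, p(37)=21637, p(38)=26015, p(39)=31185, p(40)=37338, p(41)=44583, p(42)=53174, p(43)=63261, p(44)=75175, p(45)=89134, p(46)=105558, p(47)=124754, p(48)=147273, p(49)=173525, p(50)=204226, p(51)=239943, p(52)=281589, p(53)=329931, p(54)=386155, p(55)=451276, p(56)=526823, p(57)=614154, p(58)=715220, p(59)=831820, p(60)=966467, p(61)=1121505, p(62)=1300156, p(63)=1505499, p(64)=1741630, p(65)=2012558, p(66)=2323520, p(67)=2679689, p(68)=3087735, p(69)=3554345, p(70)=4087968, p(71)=4697205, p(72)=5392783, p(73)=6185689, p(74)=7089500, p(75)=8118264, p(76)=9289091, p(77)=10619863, p(78)=12132164, p(79)=13848650, p(80)=15796476, p(81)=18004327, p(82)=20506255, p(83)=23338469, p(84)=26543660, p(85)=30167357, p(86)=34262962.
Final step: p(87) = p(86) + p(85) - p(82) - p(80) + p(75) + p(72) - p(65) - p(61) + p(52) + p(47) - p(36) - p(30) + p(17) + p(10)
= 34262962 + 30167357 - 20506255 - 15796476 + 8118264 + 5392783 - 2012558 - 1121505 + 281589 + 124754 - 17977 - 5604 + 297 + 42
= 38887673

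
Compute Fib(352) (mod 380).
359

Matrix identity: Q^n = [[F_(n+1), F_n], [F_n, F_(n-1)]] with Q = [[1,1],[1,0]].
n = 352 = 101100000₂. Square-and-multiply, entries mod 380:
Q^1 = [[1,1],[1,0]]
Q^2 = (Q^1)² = [[2,1],[1,1]]
Q^5 = (Q^2)²·Q = [[8,5],[5,3]]
Q^11 = (Q^5)²·Q = [[144,89],[89,55]]
Q^22 = (Q^11)² = [[157,231],[231,306]]
Q^44 = (Q^22)² = [[110,173],[173,317]]
Q^88 = (Q^44)² = [[229,151],[151,78]]
Q^176 = (Q^88)² = [[2,377],[377,5]]
Q^352 = (Q^176)² = [[13,359],[359,34]]
F_352 mod 380 = Q^352[0][1] = 359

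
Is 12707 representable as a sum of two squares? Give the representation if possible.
Not possible

Factorization: 12707 = 97 × 131
By Fermat: n is sum of two squares iff every prime p ≡ 3 (mod 4) appears to even power.
Prime(s) ≡ 3 (mod 4) with odd exponent: [(131, 1)]
Therefore 12707 cannot be expressed as a² + b².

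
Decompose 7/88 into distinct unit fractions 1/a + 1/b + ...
1/13 + 1/382 + 1/218504

Greedy algorithm:
7/88: ceiling(88/7) = 13, use 1/13
3/1144: ceiling(1144/3) = 382, use 1/382
1/218504: ceiling(218504/1) = 218504, use 1/218504
Result: 7/88 = 1/13 + 1/382 + 1/218504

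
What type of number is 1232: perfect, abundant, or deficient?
abundant

Proper divisors of 1232: sum = 1 + 2 + 4 + 7 + 8 + 11 + 14 + 16 + ... + 154 + 176 + 308 + 616 (19 divisors) = 1744
Since 1744 > 1232, 1232 is abundant.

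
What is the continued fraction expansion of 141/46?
[3; 15, 3]

Euclidean algorithm steps:
141 = 3 × 46 + 3
46 = 15 × 3 + 1
3 = 3 × 1 + 0
Continued fraction: [3; 15, 3]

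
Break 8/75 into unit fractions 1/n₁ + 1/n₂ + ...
1/10 + 1/150

Greedy algorithm:
8/75: ceiling(75/8) = 10, use 1/10
1/150: ceiling(150/1) = 150, use 1/150
Result: 8/75 = 1/10 + 1/150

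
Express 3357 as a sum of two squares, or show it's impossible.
21² + 54² (a=21, b=54)

Factorization: 3357 = 3^2 × 373
By Fermat: n is sum of two squares iff every prime p ≡ 3 (mod 4) appears to even power.
All primes ≡ 3 (mod 4) appear to even power.
Search a = 0, 1, 2, … for 3357 - a² a perfect square: first hit at a = 21: 3357 - 441 = 2916 = 54².
3357 = 21² + 54² = 441 + 2916 ✓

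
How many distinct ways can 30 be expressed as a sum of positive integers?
5604

p(n) counts ways to write n as a sum of positive integers (order ignored).
Euler's pentagonal recurrence: p(k) = p(k-1) + p(k-2) - p(k-5) - p(k-7) + p(k-12) + p(k-15) - ... (offsets j(3j∓1)/2, signs ++--, p(0)=1, p(<0)=0).
DP table for k = 0..29: p(0)=1, p(1)=1, p(2)=2, p(3)=3, p(4)=5, p(5)=7, p(6)=11, p(7)=15, p(8)=22, p(9)=30, p(10)=42, p(11)=56, p(12)=77, p(13)=101, p(14)=135, p(15)=176, p(16)=231, p(17)=297, p(18)=385, p(19)=490, p(20)=627, p(21)=792, p(22)=1002, p(23)=1255, p(24)=1575, p(25)=1958, p(26)=2436, p(27)=3010, p(28)=3718, p(29)=4565.
Final step: p(30) = p(29) + p(28) - p(25) - p(23) + p(18) + p(15) - p(8) - p(4)
= 4565 + 3718 - 1958 - 1255 + 385 + 176 - 22 - 5
= 5604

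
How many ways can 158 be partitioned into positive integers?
88751778802

p(n) counts ways to write n as a sum of positive integers (order ignored).
Euler's pentagonal recurrence: p(k) = p(k-1) + p(k-2) - p(k-5) - p(k-7) + p(k-12) + p(k-15) - ... (offsets j(3j∓1)/2, signs ++--, p(0)=1, p(<0)=0).
DP table for k = 0..157: p(0)=1, p(1)=1, p(2)=2, p(3)=3, p(4)=5, p(5)=7, p(6)=11, p(7)=15, p(8)=22, p(9)=30, p(10)=42, p(11)=56, p(12)=77, p(13)=101, p(14)=135, p(15)=176, p(16)=231, p(17)=297, p(18)=385, p(19)=490, p(20)=627, p(21)=792, p(22)=1002, p(23)=1255, p(24)=1575, p(25)=1958, p(26)=2436, p(27)=3010, p(28)=3718, p(29)=4565, p(30)=5604, p(31)=6842, p(32)=8349, p(33)=10143, p(34)=12310, p(35)=14883, p(36)=17977, p(37)=21637, p(38)=26015, p(39)=31185, p(40)=37338, p(41)=44583, p(42)=53174, p(43)=63261, p(44)=75175, p(45)=89134, p(46)=105558, p(47)=124754, p(48)=147273, p(49)=173525, p(50)=204226, p(51)=239943, p(52)=281589, p(53)=329931, p(54)=386155, p(55)=451276, p(56)=526823, p(57)=614154, p(58)=715220, p(59)=831820, p(60)=966467, p(61)=1121505, p(62)=1300156, p(63)=1505499, p(64)=1741630, p(65)=2012558, p(66)=2323520, p(67)=2679689, p(68)=3087735, p(69)=3554345, p(70)=4087968, p(71)=4697205, p(72)=5392783, p(73)=6185689, p(74)=7089500, p(75)=8118264, p(76)=9289091, p(77)=10619863, p(78)=12132164, p(79)=13848650, p(80)=15796476, p(81)=18004327, p(82)=20506255, p(83)=23338469, p(84)=26543660, p(85)=30167357, p(86)=34262962, p(87)=38887673, p(88)=44108109, p(89)=49995925, p(90)=56634173, p(91)=64112359, p(92)=72533807, p(93)=82010177, p(94)=92669720, p(95)=104651419, p(96)=118114304, p(97)=133230930, p(98)=150198136, p(99)=169229875, p(100)=190569292, p(101)=214481126, p(102)=241265379, p(103)=271248950, p(104)=304801365, p(105)=342325709, p(106)=384276336, p(107)=431149389, p(108)=483502844, p(109)=541946240, p(110)=607163746, p(111)=679903203, p(112)=761002156, p(113)=851376628, p(114)=952050665, p(115)=1064144451, p(116)=1188908248, p(117)=1327710076, p(118)=1482074143, p(119)=1653668665, p(120)=1844349560, p(121)=2056148051, p(122)=2291320912, p(123)=2552338241, p(124)=2841940500, p(125)=3163127352, p(126)=3519222692, p(127)=3913864295, p(128)=4351078600, p(129)=4835271870, p(130)=5371315400, p(131)=5964539504, p(132)=6620830889, p(133)=7346629512, p(134)=8149040695, p(135)=9035836076, p(136)=10015581680, p(137)=11097645016, p(138)=12292341831, p(139)=13610949895, p(140)=15065878135, p(141)=16670689208, p(142)=18440293320, p(143)=20390982757, p(144)=22540654445, p(145)=24908858009, p(146)=27517052599, p(147)=30388671978, p(148)=33549419497, p(149)=37027355200, p(150)=40853235313, p(151)=45060624582, p(152)=49686288421, p(153)=54770336324, p(154)=60356673280, p(155)=66493182097, p(156)=73232243759, p(157)=80630964769.
Final step: p(158) = p(157) + p(156) - p(153) - p(151) + p(146) + p(143) - p(136) - p(132) + p(123) + p(118) - p(107) - p(101) + p(88) + p(81) - p(66) - p(58) + p(41) + p(32) - p(13) - p(3)
= 80630964769 + 73232243759 - 54770336324 - 45060624582 + 27517052599 + 20390982757 - 10015581680 - 6620830889 + 2552338241 + 1482074143 - 431149389 - 214481126 + 44108109 + 18004327 - 2323520 - 715220 + 44583 + 8349 - 101 - 3
= 88751778802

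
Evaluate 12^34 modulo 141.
96

Repeated squaring. Binary of 34 = 100010.
12^1 ≡ 12 (mod 141); 12^2 ≡ 3 (mod 141); 12^4 ≡ 9 (mod 141); 12^8 ≡ 81 (mod 141); 12^16 ≡ 75 (mod 141); 12^32 ≡ 126 (mod 141)
12^34 = 12^2 × 12^32 ≡ 96 (mod 141)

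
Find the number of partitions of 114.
952050665

p(n) counts ways to write n as a sum of positive integers (order ignored).
Euler's pentagonal recurrence: p(k) = p(k-1) + p(k-2) - p(k-5) - p(k-7) + p(k-12) + p(k-15) - ... (offsets j(3j∓1)/2, signs ++--, p(0)=1, p(<0)=0).
DP table for k = 0..113: p(0)=1, p(1)=1, p(2)=2, p(3)=3, p(4)=5, p(5)=7, p(6)=11, p(7)=15, p(8)=22, p(9)=30, p(10)=42, p(11)=56, p(12)=77, p(13)=101, p(14)=135, p(15)=176, p(16)=231, p(17)=297, p(18)=385, p(19)=490, p(20)=627, p(21)=792, p(22)=1002, p(23)=1255, p(24)=1575, p(25)=1958, p(26)=2436, p(27)=3010, p(28)=3718, p(29)=4565, p(30)=5604, p(31)=6842, p(32)=8349, p(33)=10143, p(34)=12310, p(35)=14883, p(36)=17977, p(37)=21637, p(38)=26015, p(39)=31185, p(40)=37338, p(41)=44583, p(42)=53174, p(43)=63261, p(44)=75175, p(45)=89134, p(46)=105558, p(47)=124754, p(48)=147273, p(49)=173525, p(50)=204226, p(51)=239943, p(52)=281589, p(53)=329931, p(54)=386155, p(55)=451276, p(56)=526823, p(57)=614154, p(58)=715220, p(59)=831820, p(60)=966467, p(61)=1121505, p(62)=1300156, p(63)=1505499, p(64)=1741630, p(65)=2012558, p(66)=2323520, p(67)=2679689, p(68)=3087735, p(69)=3554345, p(70)=4087968, p(71)=4697205, p(72)=5392783, p(73)=6185689, p(74)=7089500, p(75)=8118264, p(76)=9289091, p(77)=10619863, p(78)=12132164, p(79)=13848650, p(80)=15796476, p(81)=18004327, p(82)=20506255, p(83)=23338469, p(84)=26543660, p(85)=30167357, p(86)=34262962, p(87)=38887673, p(88)=44108109, p(89)=49995925, p(90)=56634173, p(91)=64112359, p(92)=72533807, p(93)=82010177, p(94)=92669720, p(95)=104651419, p(96)=118114304, p(97)=133230930, p(98)=150198136, p(99)=169229875, p(100)=190569292, p(101)=214481126, p(102)=241265379, p(103)=271248950, p(104)=304801365, p(105)=342325709, p(106)=384276336, p(107)=431149389, p(108)=483502844, p(109)=541946240, p(110)=607163746, p(111)=679903203, p(112)=761002156, p(113)=851376628.
Final step: p(114) = p(113) + p(112) - p(109) - p(107) + p(102) + p(99) - p(92) - p(88) + p(79) + p(74) - p(63) - p(57) + p(44) + p(37) - p(22) - p(14)
= 851376628 + 761002156 - 541946240 - 431149389 + 241265379 + 169229875 - 72533807 - 44108109 + 13848650 + 7089500 - 1505499 - 614154 + 75175 + 21637 - 1002 - 135
= 952050665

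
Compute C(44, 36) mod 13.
0

Using Lucas' theorem:
Write n=44 and k=36 in base 13:
n in base 13: [3, 5]
k in base 13: [2, 10]
C(44,36) mod 13 = ∏ C(n_i, k_i) mod 13
Digit binomials (mod 13): C(3,2) = 3; C(5,10) = 0 (k_i > n_i)
Product: 3 × 0 = 0 ≡ 0 (mod 13)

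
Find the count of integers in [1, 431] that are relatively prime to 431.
430

431 = 431
φ(n) = n × ∏(1 - 1/p) for each prime p dividing n
φ(431) = 431 × (1 - 1/431) = 430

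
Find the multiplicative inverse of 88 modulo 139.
109

gcd(88, 139) = 1, so the inverse exists.
Extended Euclidean algorithm on (139, 88):
139 = 1 × 88 + 51  ⟹  51 = (1)·139 + (-1)·88
88 = 1 × 51 + 37  ⟹  37 = (-1)·139 + (2)·88
51 = 1 × 37 + 14  ⟹  14 = (2)·139 + (-3)·88
37 = 2 × 14 + 9  ⟹  9 = (-5)·139 + (8)·88
14 = 1 × 9 + 5  ⟹  5 = (7)·139 + (-11)·88
9 = 1 × 5 + 4  ⟹  4 = (-12)·139 + (19)·88
5 = 1 × 4 + 1  ⟹  1 = (19)·139 + (-30)·88
So (-30)·88 ≡ 1 (mod 139), i.e. 88^(-1) ≡ -30 ≡ 109 (mod 139).
Check: 88 × 109 = 9592 ≡ 1 (mod 139)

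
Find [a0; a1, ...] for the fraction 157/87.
[1; 1, 4, 8, 2]

Euclidean algorithm steps:
157 = 1 × 87 + 70
87 = 1 × 70 + 17
70 = 4 × 17 + 2
17 = 8 × 2 + 1
2 = 2 × 1 + 0
Continued fraction: [1; 1, 4, 8, 2]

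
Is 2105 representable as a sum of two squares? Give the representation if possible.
13² + 44² (a=13, b=44)

Factorization: 2105 = 5 × 421
By Fermat: n is sum of two squares iff every prime p ≡ 3 (mod 4) appears to even power.
All primes ≡ 3 (mod 4) appear to even power.
Search a = 0, 1, 2, … for 2105 - a² a perfect square: first hit at a = 13: 2105 - 169 = 1936 = 44².
2105 = 13² + 44² = 169 + 1936 ✓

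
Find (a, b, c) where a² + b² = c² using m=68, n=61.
(903, 8296, 8345)

Euclid's formula: a = m² - n², b = 2mn, c = m² + n²
m = 68, n = 61
a = 68² - 61² = 4624 - 3721 = 903
b = 2 × 68 × 61 = 8296
c = 68² + 61² = 4624 + 3721 = 8345
Verification: 903² + 8296² = 815409 + 68823616 = 69639025 = 8345² ✓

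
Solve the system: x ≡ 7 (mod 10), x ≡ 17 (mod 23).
17

Using Chinese Remainder Theorem:
M = 10 × 23 = 230
M1 = 23, M2 = 10
y1 = 23^(-1) mod 10 = 7
y2 = 10^(-1) mod 23 = 7
x = (7×23×7 + 17×10×7) mod 230 = 17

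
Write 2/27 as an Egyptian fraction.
1/14 + 1/378

Greedy algorithm:
2/27: ceiling(27/2) = 14, use 1/14
1/378: ceiling(378/1) = 378, use 1/378
Result: 2/27 = 1/14 + 1/378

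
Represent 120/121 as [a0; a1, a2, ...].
[0; 1, 120]

Euclidean algorithm steps:
120 = 0 × 121 + 120
121 = 1 × 120 + 1
120 = 120 × 1 + 0
Continued fraction: [0; 1, 120]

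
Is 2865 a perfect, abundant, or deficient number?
deficient

Proper divisors of 2865: sum = 1 + 3 + 5 + 15 + 191 + 573 + 955 = 1743
Since 1743 < 2865, 2865 is deficient.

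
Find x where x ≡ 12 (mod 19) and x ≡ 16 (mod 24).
88

Using Chinese Remainder Theorem:
M = 19 × 24 = 456
M1 = 24, M2 = 19
y1 = 24^(-1) mod 19 = 4
y2 = 19^(-1) mod 24 = 19
x = (12×24×4 + 16×19×19) mod 456 = 88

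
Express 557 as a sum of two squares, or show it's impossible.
14² + 19² (a=14, b=19)

Factorization: 557 = 557
By Fermat: n is sum of two squares iff every prime p ≡ 3 (mod 4) appears to even power.
All primes ≡ 3 (mod 4) appear to even power.
Search a = 0, 1, 2, … for 557 - a² a perfect square: first hit at a = 14: 557 - 196 = 361 = 19².
557 = 14² + 19² = 196 + 361 ✓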